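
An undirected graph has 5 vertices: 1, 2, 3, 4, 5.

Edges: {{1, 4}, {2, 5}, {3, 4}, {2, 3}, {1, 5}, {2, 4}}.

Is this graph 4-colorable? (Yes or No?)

The chromatic number is 3. 2, 3, 4 form a triangle, so at least 3 colors are needed.
One proper 3-coloring: 1=blue, 2=blue, 3=green, 4=red, 5=red.
Since 4 ≥ 3, a proper 4-coloring certainly exists.

Yes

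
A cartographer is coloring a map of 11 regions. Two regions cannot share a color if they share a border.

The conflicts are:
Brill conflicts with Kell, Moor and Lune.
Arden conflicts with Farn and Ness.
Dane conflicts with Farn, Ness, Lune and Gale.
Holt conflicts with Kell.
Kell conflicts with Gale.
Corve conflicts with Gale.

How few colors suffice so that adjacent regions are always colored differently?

The cycle Brill-Kell-Gale-Dane-Lune-Brill has odd length 5, so it cannot be 2-colored; at least 3 colors are needed.
3 colors suffice: color 1 → {Brill, Arden, Dane, Holt, Corve}; color 2 → {Farn, Moor, Ness, Lune, Gale}; color 3 → {Kell}. Every pair that conflicts lands in different colors.

3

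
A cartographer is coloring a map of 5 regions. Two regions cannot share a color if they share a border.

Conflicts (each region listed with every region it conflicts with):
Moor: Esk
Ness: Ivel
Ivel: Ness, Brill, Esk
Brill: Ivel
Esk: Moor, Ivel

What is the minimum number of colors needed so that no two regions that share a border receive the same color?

Moor and Esk conflict, so at least 2 colors are needed.
2 colors suffice: color 1 → {Moor, Ivel}; color 2 → {Ness, Brill, Esk}. Each listed conflict is separated.

2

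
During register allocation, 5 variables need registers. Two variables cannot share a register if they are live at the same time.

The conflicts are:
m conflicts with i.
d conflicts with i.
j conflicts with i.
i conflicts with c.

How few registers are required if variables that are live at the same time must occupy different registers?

2

d and i conflict, so at least 2 registers are needed.
Using 2 registers: m=2, d=2, j=2, i=1, c=2. Each listed conflict is separated.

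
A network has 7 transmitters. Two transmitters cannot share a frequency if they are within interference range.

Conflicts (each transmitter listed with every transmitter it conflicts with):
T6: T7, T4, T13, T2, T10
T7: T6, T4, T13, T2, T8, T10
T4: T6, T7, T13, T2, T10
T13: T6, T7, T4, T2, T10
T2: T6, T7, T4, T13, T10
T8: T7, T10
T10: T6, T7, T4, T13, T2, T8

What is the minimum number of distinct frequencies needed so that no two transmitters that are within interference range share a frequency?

T6, T7, T4, T13, T2, T10 pairwise conflict, so at least 6 frequencies are needed.
6 frequencies suffice: T6=6, T7=2, T4=4, T13=5, T2=3, T8=3, T10=1. Each listed conflict is separated.

6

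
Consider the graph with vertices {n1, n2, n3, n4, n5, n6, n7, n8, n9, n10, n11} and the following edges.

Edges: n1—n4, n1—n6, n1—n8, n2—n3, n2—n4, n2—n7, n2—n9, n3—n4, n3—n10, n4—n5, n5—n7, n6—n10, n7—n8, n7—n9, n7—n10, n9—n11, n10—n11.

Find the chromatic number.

3

n2, n7, n9 are pairwise adjacent, so at least 3 colors are needed.
3 colors suffice: color R → {n4, n6, n7, n11}; color B → {n1, n2, n5, n10}; color G → {n3, n8, n9}. No two adjacent vertices share a color.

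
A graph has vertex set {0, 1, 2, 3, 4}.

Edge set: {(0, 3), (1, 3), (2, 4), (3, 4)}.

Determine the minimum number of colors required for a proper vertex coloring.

2

3 and 4 are adjacent, so at least 2 colors are needed.
One proper 2-coloring: 0=blue, 1=blue, 2=red, 3=red, 4=blue. No two adjacent vertices share a color.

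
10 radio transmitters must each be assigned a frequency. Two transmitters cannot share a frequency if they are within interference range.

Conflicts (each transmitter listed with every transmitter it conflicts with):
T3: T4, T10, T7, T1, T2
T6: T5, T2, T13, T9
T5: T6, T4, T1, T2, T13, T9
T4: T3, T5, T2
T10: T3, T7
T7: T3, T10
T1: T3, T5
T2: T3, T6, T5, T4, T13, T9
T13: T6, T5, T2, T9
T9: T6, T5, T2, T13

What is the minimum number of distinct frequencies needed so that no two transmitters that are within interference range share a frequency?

T6, T5, T2, T13, T9 pairwise conflict, so at least 5 frequencies are needed.
Using 5 frequencies: T3=1, T6=5, T5=1, T4=3, T10=3, T7=2, T1=2, T2=2, T13=3, T9=4. Each listed conflict is separated.

5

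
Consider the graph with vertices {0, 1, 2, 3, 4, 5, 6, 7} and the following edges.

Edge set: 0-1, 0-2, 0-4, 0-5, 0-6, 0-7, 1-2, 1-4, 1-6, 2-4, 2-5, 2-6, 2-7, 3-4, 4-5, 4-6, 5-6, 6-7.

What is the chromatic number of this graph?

5

0, 1, 2, 4, 6 are pairwise adjacent (a clique of size 5), so at least 5 colors are needed.
5 colors suffice: color red → {3, 6}; color blue → {4, 7}; color green → {0}; color yellow → {2}; color purple → {1, 5}. No two adjacent vertices share a color.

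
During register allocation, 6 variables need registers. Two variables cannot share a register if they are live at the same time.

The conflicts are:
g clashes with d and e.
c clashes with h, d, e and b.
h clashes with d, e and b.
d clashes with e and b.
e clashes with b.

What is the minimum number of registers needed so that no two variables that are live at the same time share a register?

5

c, h, d, e, b are mutually in conflict, so at least 5 registers are needed.
5 registers suffice: register 1 → {e}; register 2 → {d}; register 3 → {g, h}; register 4 → {b}; register 5 → {c}. Each listed conflict is separated.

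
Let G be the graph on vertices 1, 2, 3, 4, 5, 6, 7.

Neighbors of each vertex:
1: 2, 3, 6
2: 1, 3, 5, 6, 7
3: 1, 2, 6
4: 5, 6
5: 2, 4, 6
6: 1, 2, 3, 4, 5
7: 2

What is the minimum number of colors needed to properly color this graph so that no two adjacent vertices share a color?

4

1, 2, 3, 6 are mutually adjacent (a clique of size 4), so at least 4 colors are needed.
A valid assignment using 4 colors: 1=c, 2=b, 3=d, 4=b, 5=c, 6=a, 7=a. No two adjacent vertices share a color.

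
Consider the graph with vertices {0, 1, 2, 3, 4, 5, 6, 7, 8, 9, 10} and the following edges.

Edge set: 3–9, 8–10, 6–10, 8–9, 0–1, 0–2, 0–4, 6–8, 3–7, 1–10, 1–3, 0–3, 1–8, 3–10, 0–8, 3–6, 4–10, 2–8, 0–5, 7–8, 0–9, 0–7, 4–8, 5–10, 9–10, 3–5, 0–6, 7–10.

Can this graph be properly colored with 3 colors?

Yes

The chromatic number is 3. 1, 8, 10 form a triangle, so at least 3 colors are needed.
3 colors suffice: color a → {0, 10}; color b → {3, 8}; color c → {1, 2, 4, 5, 6, 7, 9}.
That is already a proper 3-coloring.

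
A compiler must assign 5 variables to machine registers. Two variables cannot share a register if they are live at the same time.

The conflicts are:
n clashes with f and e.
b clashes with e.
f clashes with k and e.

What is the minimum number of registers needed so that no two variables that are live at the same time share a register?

3

n, f, e pairwise conflict, so at least 3 registers are needed.
3 registers suffice: register 1 → {k, e}; register 2 → {b, f}; register 3 → {n}. No two conflicting variables share a register.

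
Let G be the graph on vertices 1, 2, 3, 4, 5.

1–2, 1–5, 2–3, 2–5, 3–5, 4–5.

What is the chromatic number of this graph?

3

2, 3, 5 are pairwise adjacent, so at least 3 colors are needed.
3 colors suffice: color a → {5}; color b → {2, 4}; color c → {1, 3}. No two adjacent vertices share a color.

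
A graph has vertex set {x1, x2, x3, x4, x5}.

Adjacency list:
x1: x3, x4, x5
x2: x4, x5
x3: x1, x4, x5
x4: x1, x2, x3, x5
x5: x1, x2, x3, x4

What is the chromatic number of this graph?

4

x1, x3, x4, x5 are mutually adjacent (a clique of size 4), so at least 4 colors are needed.
One proper 4-coloring: x1=3, x2=3, x3=4, x4=2, x5=1. Each edge has distinct colors on its endpoints.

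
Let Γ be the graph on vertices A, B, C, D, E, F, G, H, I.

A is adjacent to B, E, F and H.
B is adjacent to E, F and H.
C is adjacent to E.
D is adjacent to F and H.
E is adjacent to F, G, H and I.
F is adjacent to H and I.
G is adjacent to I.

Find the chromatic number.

A, B, E, F, H are pairwise adjacent (a clique of size 5), so at least 5 colors are needed.
A valid assignment using 5 colors: A=4, B=5, C=2, D=1, E=1, F=2, G=2, H=3, I=3. Each edge has distinct colors on its endpoints.

5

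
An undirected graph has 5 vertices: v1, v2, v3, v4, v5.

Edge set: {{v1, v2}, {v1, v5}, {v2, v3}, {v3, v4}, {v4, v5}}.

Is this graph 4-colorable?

The chromatic number is 3. The cycle v4-v5-v1-v2-v3-v4 has odd length 5, so it cannot be 2-colored; at least 3 colors are needed.
3 colors suffice: color 1 → {v1, v4}; color 2 → {v3, v5}; color 3 → {v2}.
Since 4 ≥ 3, a proper 4-coloring certainly exists.

Yes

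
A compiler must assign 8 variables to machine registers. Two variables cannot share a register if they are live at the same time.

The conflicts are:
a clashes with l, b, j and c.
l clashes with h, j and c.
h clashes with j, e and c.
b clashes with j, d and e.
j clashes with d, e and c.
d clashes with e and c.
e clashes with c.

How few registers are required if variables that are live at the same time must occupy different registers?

4

a, l, j, c all conflict with each other, so at least 4 registers are needed.
4 registers suffice: register 1 → {j}; register 2 → {b, c}; register 3 → {l, e}; register 4 → {a, h, d}. Each listed conflict is separated.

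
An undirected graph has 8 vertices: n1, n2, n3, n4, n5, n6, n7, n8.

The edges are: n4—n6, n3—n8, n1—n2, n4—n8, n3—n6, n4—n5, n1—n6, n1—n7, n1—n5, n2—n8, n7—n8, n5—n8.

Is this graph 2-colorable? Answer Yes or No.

n4, n5, n8 form a triangle, so at least 3 colors are needed.
So 2 colors are not enough.

No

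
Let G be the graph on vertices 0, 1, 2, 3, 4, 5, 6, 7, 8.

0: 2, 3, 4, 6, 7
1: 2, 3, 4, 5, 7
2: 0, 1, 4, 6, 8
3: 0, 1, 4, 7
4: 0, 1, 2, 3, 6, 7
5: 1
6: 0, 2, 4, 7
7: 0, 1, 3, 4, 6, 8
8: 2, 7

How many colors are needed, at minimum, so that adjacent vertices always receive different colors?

0, 2, 4, 6 form a clique, so at least 4 colors are needed.
4 colors suffice: color a → {2, 5, 7}; color b → {4, 8}; color c → {0, 1}; color d → {3, 6}. No two adjacent vertices share a color.

4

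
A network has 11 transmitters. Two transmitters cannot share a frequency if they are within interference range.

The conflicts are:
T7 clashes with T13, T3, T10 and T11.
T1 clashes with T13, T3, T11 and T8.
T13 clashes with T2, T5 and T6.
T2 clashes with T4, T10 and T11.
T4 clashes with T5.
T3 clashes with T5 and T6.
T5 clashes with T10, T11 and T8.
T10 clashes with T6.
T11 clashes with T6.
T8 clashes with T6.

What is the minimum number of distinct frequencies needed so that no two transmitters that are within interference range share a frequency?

2

T7 and T10 conflict, so at least 2 frequencies are needed.
2 frequencies suffice: frequency 1 → {T7, T1, T2, T5, T6}; frequency 2 → {T13, T4, T3, T10, T11, T8}. Each listed conflict is separated.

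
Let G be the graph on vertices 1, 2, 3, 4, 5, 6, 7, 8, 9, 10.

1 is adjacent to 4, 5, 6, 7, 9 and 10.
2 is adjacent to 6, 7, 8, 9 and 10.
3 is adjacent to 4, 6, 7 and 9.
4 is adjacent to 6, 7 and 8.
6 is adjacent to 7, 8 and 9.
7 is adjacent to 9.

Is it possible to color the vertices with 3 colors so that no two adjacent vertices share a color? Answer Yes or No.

No

2, 6, 7, 9 form a clique, so at least 4 colors are needed.
So 3 colors are not enough.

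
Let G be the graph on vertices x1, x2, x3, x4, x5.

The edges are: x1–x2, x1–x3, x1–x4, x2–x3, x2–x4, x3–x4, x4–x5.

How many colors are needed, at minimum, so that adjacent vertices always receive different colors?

x1, x2, x3, x4 are pairwise adjacent (a clique of size 4), so at least 4 colors are needed.
4 colors suffice: x1=4, x2=3, x3=2, x4=1, x5=2. Each edge has distinct colors on its endpoints.

4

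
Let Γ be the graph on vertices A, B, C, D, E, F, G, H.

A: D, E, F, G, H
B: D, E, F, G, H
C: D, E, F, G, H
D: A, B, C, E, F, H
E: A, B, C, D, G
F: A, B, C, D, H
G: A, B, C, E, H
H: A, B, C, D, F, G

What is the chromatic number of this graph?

A, D, F, H are mutually adjacent (a clique of size 4), so at least 4 colors are needed.
4 colors suffice: color 1 → {D, G}; color 2 → {E, H}; color 3 → {A, B, C}; color 4 → {F}. Every edge joins two different colors.

4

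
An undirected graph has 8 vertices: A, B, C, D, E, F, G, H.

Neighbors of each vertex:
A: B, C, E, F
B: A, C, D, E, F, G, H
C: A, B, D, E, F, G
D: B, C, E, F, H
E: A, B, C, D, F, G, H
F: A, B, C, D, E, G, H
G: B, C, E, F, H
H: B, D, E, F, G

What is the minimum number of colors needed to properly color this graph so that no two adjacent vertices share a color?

5

B, E, F, G, H are mutually adjacent (a clique of size 5), so at least 5 colors are needed.
5 colors suffice: color 1 → {F}; color 2 → {E}; color 3 → {B}; color 4 → {C, H}; color 5 → {A, D, G}. Every edge joins two different colors.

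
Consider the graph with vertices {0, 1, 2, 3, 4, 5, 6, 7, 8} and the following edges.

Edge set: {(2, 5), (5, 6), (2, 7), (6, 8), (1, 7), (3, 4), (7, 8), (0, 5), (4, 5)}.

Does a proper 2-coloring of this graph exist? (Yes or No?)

No

The cycle 8-6-5-2-7-8 has odd length 5, so it cannot be 2-colored; at least 3 colors are needed.
So 2 colors are not enough.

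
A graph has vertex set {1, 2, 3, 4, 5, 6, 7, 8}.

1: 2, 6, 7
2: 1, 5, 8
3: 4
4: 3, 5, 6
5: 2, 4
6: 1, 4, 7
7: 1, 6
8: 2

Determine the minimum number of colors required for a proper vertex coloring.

3

1, 6, 7 form a triangle, so at least 3 colors are needed.
3 colors suffice: color a → {2, 4, 7}; color b → {1, 3, 5, 8}; color c → {6}. Each edge has distinct colors on its endpoints.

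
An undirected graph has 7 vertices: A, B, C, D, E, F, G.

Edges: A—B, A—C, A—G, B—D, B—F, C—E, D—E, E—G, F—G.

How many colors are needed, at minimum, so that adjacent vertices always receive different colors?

The cycle D-E-C-A-B-D has odd length 5, so it cannot be 2-colored; at least 3 colors are needed.
3 colors suffice: color 1 → {B, C, G}; color 2 → {A, E, F}; color 3 → {D}. Every edge joins two different colors.

3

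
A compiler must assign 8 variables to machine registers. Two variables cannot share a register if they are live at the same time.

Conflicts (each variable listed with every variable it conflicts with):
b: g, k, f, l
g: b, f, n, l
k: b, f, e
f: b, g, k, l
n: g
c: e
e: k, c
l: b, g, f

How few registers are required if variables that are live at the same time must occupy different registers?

4

b, g, f, l pairwise conflict, so at least 4 registers are needed.
4 registers suffice: b=2, g=3, k=3, f=1, n=1, c=2, e=1, l=4. No two conflicting variables share a register.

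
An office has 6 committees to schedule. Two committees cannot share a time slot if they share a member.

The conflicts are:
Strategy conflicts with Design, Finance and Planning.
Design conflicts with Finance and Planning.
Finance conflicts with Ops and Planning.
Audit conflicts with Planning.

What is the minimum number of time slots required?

Strategy, Design, Finance, Planning pairwise conflict, so at least 4 time slots are needed.
Using 4 time slots: Strategy=4, Design=3, Finance=2, Ops=1, Audit=2, Planning=1. No two conflicting committees share a time slot.

4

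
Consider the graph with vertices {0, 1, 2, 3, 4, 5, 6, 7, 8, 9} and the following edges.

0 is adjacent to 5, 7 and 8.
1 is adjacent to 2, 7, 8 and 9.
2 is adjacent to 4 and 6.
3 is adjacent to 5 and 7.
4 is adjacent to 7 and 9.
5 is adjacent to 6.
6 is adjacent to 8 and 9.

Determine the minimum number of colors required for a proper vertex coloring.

2

0 and 5 are adjacent, so at least 2 colors are needed.
One proper 2-coloring: 0=b, 1=b, 2=a, 3=b, 4=b, 5=a, 6=b, 7=a, 8=a, 9=a. Each edge has distinct colors on its endpoints.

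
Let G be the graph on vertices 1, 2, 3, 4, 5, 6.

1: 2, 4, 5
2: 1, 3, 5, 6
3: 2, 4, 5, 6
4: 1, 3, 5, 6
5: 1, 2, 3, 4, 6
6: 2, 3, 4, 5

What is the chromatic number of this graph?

4

3, 4, 5, 6 are pairwise adjacent (a clique of size 4), so at least 4 colors are needed.
4 colors suffice: color a → {5}; color b → {2, 4}; color c → {1, 3}; color d → {6}. No two adjacent vertices share a color.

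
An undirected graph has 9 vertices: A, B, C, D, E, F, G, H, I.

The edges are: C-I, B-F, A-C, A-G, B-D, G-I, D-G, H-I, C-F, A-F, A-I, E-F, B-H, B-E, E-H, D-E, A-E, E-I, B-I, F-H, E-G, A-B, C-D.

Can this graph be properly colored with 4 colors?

Yes

The chromatic number is 4. A, E, G, I form a clique, so at least 4 colors are needed.
4 colors suffice: color 1 → {C, E}; color 2 → {D, F, I}; color 3 → {A, H}; color 4 → {B, G}.
That is already a proper 4-coloring.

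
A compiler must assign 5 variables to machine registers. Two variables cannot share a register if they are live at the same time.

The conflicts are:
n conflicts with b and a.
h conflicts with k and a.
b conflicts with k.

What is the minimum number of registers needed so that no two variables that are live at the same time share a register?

The cycle n-a-h-k-b-n has odd length 5, so it cannot be 2-colored; at least 3 registers are needed.
3 registers suffice: register 1 → {h, b}; register 2 → {k, a}; register 3 → {n}. Every pair that conflicts lands in different registers.

3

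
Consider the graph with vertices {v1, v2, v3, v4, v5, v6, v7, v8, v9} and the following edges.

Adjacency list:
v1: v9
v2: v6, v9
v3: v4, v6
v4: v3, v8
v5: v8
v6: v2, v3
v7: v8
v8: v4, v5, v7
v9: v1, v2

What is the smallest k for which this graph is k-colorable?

v3 and v6 are adjacent, so at least 2 colors are needed.
A valid assignment using 2 colors: v1=1, v2=1, v3=1, v4=2, v5=2, v6=2, v7=2, v8=1, v9=2. No two adjacent vertices share a color.

2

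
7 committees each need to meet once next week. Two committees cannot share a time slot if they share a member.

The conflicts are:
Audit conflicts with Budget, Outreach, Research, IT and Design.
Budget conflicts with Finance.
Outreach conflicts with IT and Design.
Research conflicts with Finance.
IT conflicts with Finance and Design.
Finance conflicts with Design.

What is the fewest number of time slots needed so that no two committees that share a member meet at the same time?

4

Audit, Outreach, IT, Design all conflict with each other, so at least 4 time slots are needed.
4 time slots suffice: time slot 1 → {Audit, Finance}; time slot 2 → {Budget, Research, IT}; time slot 3 → {Design}; time slot 4 → {Outreach}. Every pair that conflicts lands in different time slots.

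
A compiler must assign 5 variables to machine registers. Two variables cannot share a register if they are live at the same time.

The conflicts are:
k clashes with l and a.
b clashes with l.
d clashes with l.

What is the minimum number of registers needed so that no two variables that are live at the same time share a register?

d and l conflict, so at least 2 registers are needed.
2 registers suffice: register 1 → {l, a}; register 2 → {k, b, d}. Each listed conflict is separated.

2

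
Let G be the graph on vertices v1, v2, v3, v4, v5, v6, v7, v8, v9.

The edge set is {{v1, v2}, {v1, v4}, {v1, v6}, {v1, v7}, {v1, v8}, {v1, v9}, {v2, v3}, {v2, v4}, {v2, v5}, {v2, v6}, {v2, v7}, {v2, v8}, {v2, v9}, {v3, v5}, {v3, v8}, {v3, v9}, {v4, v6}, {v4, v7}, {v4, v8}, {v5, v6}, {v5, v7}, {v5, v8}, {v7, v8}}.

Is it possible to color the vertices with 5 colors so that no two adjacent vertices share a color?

Yes

The chromatic number is 5. v1, v2, v4, v7, v8 form a clique, so at least 5 colors are needed.
One proper 5-coloring: v1=G, v2=R, v3=Y, v4=P, v5=G, v6=B, v7=Y, v8=B, v9=B.
That is already a proper 5-coloring.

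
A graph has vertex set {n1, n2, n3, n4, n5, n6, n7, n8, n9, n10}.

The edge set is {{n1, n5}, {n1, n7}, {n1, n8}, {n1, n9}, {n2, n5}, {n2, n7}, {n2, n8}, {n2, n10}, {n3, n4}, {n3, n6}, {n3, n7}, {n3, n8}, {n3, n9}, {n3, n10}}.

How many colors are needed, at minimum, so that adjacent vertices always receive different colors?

2

n3 and n6 are adjacent, so at least 2 colors are needed.
2 colors suffice: color 1 → {n1, n2, n3}; color 2 → {n4, n5, n6, n7, n8, n9, n10}. Each edge has distinct colors on its endpoints.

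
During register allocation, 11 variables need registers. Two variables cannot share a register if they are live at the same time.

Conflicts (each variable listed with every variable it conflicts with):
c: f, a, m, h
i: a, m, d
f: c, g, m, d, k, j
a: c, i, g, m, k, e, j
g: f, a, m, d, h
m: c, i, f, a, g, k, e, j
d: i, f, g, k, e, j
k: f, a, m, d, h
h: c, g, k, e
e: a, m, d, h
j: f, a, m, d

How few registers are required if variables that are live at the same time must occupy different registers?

3

f, g, m are mutually in conflict, so at least 3 registers are needed.
3 registers suffice: register 1 → {m, d, h}; register 2 → {f, a}; register 3 → {c, i, g, k, e, j}. Each listed conflict is separated.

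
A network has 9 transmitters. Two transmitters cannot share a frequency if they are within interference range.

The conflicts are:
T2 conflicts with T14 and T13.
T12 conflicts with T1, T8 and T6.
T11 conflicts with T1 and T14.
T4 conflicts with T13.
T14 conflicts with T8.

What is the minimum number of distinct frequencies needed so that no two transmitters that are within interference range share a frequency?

The cycle T1-T11-T14-T8-T12-T1 has odd length 5, so it cannot be 2-colored; at least 3 frequencies are needed.
3 frequencies suffice: T2=2, T12=1, T11=2, T4=2, T1=3, T14=1, T8=2, T13=1, T6=2. No two conflicting transmitters share a frequency.

3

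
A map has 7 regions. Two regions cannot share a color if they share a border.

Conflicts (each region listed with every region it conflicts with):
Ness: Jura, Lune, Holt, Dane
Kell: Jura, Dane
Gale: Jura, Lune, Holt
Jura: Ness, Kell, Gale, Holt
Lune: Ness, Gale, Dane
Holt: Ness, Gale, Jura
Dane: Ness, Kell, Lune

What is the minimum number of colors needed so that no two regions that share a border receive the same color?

Ness, Lune, Dane are mutually in conflict, so at least 3 colors are needed.
3 colors suffice: color 1 → {Jura, Lune}; color 2 → {Ness, Kell, Gale}; color 3 → {Holt, Dane}. Every pair that conflicts lands in different colors.

3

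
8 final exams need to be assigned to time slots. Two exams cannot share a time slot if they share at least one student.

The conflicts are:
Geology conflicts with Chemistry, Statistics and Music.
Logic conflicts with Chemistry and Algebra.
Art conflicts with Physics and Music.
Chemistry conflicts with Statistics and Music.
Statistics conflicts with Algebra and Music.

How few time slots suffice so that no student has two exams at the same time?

Geology, Chemistry, Statistics, Music all conflict with each other, so at least 4 time slots are needed.
4 time slots suffice: Geology=4, Logic=1, Art=1, Physics=2, Chemistry=2, Statistics=1, Algebra=2, Music=3. No two conflicting exams share a time slot.

4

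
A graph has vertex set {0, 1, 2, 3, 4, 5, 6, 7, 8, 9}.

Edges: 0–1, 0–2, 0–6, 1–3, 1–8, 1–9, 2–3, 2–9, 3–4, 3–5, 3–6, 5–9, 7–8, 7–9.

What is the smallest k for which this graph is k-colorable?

3 and 5 are adjacent, so at least 2 colors are needed.
2 colors suffice: 0=a, 1=b, 2=b, 3=a, 4=b, 5=b, 6=b, 7=b, 8=a, 9=a. Every edge joins two different colors.

2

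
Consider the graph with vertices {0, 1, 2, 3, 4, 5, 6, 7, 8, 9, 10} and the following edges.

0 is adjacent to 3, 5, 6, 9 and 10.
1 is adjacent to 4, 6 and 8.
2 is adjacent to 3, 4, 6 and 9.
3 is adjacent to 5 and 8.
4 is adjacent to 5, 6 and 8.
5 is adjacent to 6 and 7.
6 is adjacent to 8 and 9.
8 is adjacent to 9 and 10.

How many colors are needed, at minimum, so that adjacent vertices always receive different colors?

1, 4, 6, 8 are mutually adjacent (a clique of size 4), so at least 4 colors are needed.
A valid assignment using 4 colors: 0=c, 1=d, 2=b, 3=a, 4=c, 5=b, 6=a, 7=a, 8=b, 9=d, 10=a. Each edge has distinct colors on its endpoints.

4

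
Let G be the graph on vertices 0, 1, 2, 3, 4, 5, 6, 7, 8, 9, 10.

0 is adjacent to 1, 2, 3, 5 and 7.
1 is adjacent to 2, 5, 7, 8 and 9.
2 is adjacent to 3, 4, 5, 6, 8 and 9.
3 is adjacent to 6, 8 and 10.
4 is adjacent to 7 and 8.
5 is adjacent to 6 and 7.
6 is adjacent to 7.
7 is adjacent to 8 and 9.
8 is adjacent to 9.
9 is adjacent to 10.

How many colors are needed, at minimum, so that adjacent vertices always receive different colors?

0, 1, 2, 5 are pairwise adjacent (a clique of size 4), so at least 4 colors are needed.
4 colors suffice: 0=yellow, 1=blue, 2=red, 3=blue, 4=blue, 5=green, 6=yellow, 7=red, 8=green, 9=yellow, 10=red. No two adjacent vertices share a color.

4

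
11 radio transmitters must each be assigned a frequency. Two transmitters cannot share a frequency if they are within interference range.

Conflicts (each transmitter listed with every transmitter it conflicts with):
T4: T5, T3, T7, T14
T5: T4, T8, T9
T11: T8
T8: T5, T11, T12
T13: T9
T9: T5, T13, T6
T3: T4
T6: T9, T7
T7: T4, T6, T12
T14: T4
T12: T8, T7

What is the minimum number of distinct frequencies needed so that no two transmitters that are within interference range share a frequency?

3

The cycle T8-T5-T4-T7-T12-T8 has odd length 5, so it cannot be 2-colored; at least 3 frequencies are needed.
3 frequencies suffice: frequency 1 → {T4, T8, T9}; frequency 2 → {T5, T11, T13, T3, T7, T14}; frequency 3 → {T6, T12}. No two conflicting transmitters share a frequency.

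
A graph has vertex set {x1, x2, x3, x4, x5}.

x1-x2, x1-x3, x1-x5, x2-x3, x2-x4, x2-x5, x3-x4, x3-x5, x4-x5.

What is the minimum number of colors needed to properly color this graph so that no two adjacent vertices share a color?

x2, x3, x4, x5 form a clique, so at least 4 colors are needed.
4 colors suffice: x1=yellow, x2=red, x3=blue, x4=yellow, x5=green. No two adjacent vertices share a color.

4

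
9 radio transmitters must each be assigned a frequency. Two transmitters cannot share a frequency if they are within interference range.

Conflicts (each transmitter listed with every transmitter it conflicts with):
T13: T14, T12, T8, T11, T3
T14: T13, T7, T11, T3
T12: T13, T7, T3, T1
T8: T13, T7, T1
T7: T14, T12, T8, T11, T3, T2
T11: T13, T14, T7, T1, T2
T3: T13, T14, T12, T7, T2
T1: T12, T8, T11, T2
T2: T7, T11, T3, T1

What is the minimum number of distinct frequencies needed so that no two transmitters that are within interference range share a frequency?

T11, T1, T2 all conflict with each other, so at least 3 frequencies are needed.
3 frequencies suffice: frequency 1 → {T13, T7, T1}; frequency 2 → {T8, T11, T3}; frequency 3 → {T14, T12, T2}. Every pair that conflicts lands in different frequencies.

3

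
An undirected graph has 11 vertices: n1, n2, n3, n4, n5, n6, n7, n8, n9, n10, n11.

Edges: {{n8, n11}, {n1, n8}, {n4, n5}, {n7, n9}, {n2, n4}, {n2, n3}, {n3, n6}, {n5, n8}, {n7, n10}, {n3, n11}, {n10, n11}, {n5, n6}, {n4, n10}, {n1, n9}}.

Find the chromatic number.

3

The cycle n5-n8-n11-n10-n4-n5 has odd length 5, so it cannot be 2-colored; at least 3 colors are needed.
3 colors suffice: color red → {n1, n4, n6, n7, n11}; color blue → {n3, n5, n9, n10}; color green → {n2, n8}. No two adjacent vertices share a color.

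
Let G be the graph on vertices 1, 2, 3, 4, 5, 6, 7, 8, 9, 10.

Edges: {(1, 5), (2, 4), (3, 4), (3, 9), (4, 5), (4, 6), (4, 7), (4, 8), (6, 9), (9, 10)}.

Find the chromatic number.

6 and 9 are adjacent, so at least 2 colors are needed.
2 colors suffice: 1=a, 2=b, 3=b, 4=a, 5=b, 6=b, 7=b, 8=b, 9=a, 10=b. Every edge joins two different colors.

2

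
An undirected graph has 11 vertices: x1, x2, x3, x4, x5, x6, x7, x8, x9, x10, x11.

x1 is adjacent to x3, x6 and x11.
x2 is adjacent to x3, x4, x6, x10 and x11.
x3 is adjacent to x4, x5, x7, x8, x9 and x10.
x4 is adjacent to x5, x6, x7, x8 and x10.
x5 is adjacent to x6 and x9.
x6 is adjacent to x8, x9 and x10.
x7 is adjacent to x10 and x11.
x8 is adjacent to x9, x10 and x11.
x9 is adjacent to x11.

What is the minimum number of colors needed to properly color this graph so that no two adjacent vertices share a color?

4

x3, x4, x7, x10 are mutually adjacent (a clique of size 4), so at least 4 colors are needed.
One proper 4-coloring: x1=2, x2=4, x3=1, x4=2, x5=3, x6=1, x7=4, x8=4, x9=2, x10=3, x11=1. Each edge has distinct colors on its endpoints.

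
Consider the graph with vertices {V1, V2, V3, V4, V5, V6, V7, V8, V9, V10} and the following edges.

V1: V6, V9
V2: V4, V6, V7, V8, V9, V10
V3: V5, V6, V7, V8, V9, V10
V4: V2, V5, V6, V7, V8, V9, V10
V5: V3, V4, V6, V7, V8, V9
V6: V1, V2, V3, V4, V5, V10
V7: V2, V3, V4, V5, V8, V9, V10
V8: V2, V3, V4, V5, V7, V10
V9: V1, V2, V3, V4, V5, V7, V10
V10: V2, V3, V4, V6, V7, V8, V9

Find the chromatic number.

V2, V4, V7, V9, V10 form a clique, so at least 5 colors are needed.
A valid assignment using 5 colors: V1=1, V2=5, V3=1, V4=1, V5=2, V6=3, V7=4, V8=3, V9=3, V10=2. Every edge joins two different colors.

5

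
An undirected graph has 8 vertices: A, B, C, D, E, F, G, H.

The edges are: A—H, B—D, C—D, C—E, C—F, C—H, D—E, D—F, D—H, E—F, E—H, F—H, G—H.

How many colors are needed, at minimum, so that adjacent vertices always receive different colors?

C, D, E, F, H are mutually adjacent (a clique of size 5), so at least 5 colors are needed.
5 colors suffice: A=2, B=1, C=4, D=2, E=5, F=3, G=2, H=1. No two adjacent vertices share a color.

5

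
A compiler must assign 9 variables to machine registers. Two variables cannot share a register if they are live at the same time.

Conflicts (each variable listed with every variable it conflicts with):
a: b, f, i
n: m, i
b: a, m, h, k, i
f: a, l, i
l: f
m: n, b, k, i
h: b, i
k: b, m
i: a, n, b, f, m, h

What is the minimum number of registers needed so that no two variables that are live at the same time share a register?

b, h, i all conflict with each other, so at least 3 registers are needed.
A valid assignment using 3 registers: a=3, n=2, b=2, f=2, l=1, m=3, h=3, k=1, i=1. Every pair that conflicts lands in different registers.

3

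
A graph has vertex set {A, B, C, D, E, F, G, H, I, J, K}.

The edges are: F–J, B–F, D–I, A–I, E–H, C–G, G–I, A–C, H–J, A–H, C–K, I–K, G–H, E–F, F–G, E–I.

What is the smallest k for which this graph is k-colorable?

A and H are adjacent, so at least 2 colors are needed.
A valid assignment using 2 colors: A=2, B=2, C=1, D=2, E=2, F=1, G=2, H=1, I=1, J=2, K=2. Each edge has distinct colors on its endpoints.

2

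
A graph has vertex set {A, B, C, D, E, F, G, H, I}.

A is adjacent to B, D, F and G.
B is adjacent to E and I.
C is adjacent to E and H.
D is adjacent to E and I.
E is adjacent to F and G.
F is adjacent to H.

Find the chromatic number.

2

A and D are adjacent, so at least 2 colors are needed.
2 colors suffice: color 1 → {A, E, H, I}; color 2 → {B, C, D, F, G}. Each edge has distinct colors on its endpoints.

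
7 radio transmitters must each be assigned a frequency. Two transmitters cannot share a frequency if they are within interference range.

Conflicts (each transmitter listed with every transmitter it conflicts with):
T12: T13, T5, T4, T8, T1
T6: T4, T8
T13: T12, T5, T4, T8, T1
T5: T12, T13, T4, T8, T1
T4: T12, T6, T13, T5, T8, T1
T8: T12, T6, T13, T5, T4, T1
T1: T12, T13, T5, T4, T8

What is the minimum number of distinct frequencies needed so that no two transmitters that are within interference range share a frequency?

T12, T13, T5, T4, T8, T1 pairwise conflict, so at least 6 frequencies are needed.
6 frequencies suffice: frequency 1 → {T4}; frequency 2 → {T8}; frequency 3 → {T12, T6}; frequency 4 → {T13}; frequency 5 → {T5}; frequency 6 → {T1}. No two conflicting transmitters share a frequency.

6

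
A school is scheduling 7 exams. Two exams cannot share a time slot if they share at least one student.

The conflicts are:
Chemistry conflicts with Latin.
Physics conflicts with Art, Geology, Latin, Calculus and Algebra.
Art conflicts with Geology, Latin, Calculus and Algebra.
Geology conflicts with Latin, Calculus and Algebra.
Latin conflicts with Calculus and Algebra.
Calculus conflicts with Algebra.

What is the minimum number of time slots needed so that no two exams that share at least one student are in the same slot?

Physics, Art, Geology, Latin, Calculus, Algebra pairwise conflict, so at least 6 time slots are needed.
Using 6 time slots: Chemistry=2, Physics=2, Art=3, Geology=6, Latin=1, Calculus=5, Algebra=4. Each listed conflict is separated.

6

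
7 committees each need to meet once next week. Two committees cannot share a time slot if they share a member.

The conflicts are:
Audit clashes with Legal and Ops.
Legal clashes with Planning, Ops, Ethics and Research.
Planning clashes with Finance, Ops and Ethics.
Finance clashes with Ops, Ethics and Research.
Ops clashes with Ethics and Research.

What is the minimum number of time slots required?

4

Legal, Planning, Ops, Ethics pairwise conflict, so at least 4 time slots are needed.
4 time slots suffice: time slot 1 → {Ops}; time slot 2 → {Legal, Finance}; time slot 3 → {Audit, Ethics, Research}; time slot 4 → {Planning}. No two conflicting committees share a time slot.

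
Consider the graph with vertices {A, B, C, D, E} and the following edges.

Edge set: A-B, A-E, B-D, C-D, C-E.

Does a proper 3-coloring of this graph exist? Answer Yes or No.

The chromatic number is 3. The cycle C-E-A-B-D-C has odd length 5, so it cannot be 2-colored; at least 3 colors are needed.
A valid assignment using 3 colors: A=1, B=2, C=3, D=1, E=2.
That is already a proper 3-coloring.

Yes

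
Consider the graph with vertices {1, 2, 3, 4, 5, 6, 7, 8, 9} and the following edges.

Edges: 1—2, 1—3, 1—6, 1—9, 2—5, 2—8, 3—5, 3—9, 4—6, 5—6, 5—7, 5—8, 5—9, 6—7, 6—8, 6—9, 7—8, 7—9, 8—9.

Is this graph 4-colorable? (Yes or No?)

No

5, 6, 7, 8, 9 are mutually adjacent (a clique of size 5), so at least 5 colors are needed.
So 4 colors are not enough.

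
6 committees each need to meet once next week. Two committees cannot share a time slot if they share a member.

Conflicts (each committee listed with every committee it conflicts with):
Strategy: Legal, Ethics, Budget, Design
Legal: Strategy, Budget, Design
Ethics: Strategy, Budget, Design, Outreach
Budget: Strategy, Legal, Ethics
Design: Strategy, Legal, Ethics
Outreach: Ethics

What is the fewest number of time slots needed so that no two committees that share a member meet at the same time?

Strategy, Legal, Design pairwise conflict, so at least 3 time slots are needed.
A valid assignment using 3 time slots: Strategy=1, Legal=2, Ethics=2, Budget=3, Design=3, Outreach=1. Every pair that conflicts lands in different time slots.

3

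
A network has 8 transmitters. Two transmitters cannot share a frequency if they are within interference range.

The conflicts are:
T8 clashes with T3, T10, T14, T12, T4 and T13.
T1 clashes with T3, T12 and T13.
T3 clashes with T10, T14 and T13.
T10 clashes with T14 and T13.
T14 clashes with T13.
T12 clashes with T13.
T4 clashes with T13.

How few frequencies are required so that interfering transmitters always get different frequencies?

T8, T3, T10, T14, T13 are mutually in conflict, so at least 5 frequencies are needed.
5 frequencies suffice: frequency 1 → {T13}; frequency 2 → {T8, T1}; frequency 3 → {T3, T12, T4}; frequency 4 → {T14}; frequency 5 → {T10}. Each listed conflict is separated.

5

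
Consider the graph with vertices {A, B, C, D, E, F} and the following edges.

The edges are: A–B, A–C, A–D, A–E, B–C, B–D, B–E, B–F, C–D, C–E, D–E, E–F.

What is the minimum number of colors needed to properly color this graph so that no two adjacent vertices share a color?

5

A, B, C, D, E are mutually adjacent (a clique of size 5), so at least 5 colors are needed.
5 colors suffice: color 1 → {B}; color 2 → {E}; color 3 → {D, F}; color 4 → {C}; color 5 → {A}. No two adjacent vertices share a color.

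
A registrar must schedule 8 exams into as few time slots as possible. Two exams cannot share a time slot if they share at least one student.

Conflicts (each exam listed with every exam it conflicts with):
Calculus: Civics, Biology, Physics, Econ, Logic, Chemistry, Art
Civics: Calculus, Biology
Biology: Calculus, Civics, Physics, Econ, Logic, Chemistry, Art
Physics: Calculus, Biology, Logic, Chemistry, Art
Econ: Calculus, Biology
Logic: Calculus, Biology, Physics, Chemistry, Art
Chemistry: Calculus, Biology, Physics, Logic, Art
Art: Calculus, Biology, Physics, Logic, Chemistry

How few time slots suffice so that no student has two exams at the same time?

6

Calculus, Biology, Physics, Logic, Chemistry, Art all conflict with each other, so at least 6 time slots are needed.
6 time slots suffice: time slot 1 → {Calculus}; time slot 2 → {Biology}; time slot 3 → {Civics, Econ, Logic}; time slot 4 → {Art}; time slot 5 → {Physics}; time slot 6 → {Chemistry}. No two conflicting exams share a time slot.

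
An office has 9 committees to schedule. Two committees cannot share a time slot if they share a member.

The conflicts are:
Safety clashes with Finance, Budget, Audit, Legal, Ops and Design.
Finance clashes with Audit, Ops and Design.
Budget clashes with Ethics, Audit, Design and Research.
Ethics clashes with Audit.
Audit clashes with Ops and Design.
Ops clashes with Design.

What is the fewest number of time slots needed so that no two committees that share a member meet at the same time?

Safety, Finance, Audit, Ops, Design all conflict with each other, so at least 5 time slots are needed.
A valid assignment using 5 time slots: Safety=1, Finance=4, Budget=4, Ethics=1, Audit=2, Legal=2, Ops=5, Design=3, Research=1. No two conflicting committees share a time slot.

5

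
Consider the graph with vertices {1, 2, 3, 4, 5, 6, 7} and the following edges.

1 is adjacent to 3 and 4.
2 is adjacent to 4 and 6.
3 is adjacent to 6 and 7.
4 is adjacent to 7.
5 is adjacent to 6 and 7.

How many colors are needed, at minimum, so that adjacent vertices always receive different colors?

3

The cycle 2-6-3-1-4-2 has odd length 5, so it cannot be 2-colored; at least 3 colors are needed.
A valid assignment using 3 colors: 1=blue, 2=green, 3=red, 4=red, 5=red, 6=blue, 7=blue. Every edge joins two different colors.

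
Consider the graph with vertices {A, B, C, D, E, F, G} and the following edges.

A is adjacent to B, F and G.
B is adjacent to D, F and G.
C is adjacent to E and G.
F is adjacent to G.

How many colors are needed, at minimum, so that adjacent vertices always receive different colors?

4

A, B, F, G are pairwise adjacent (a clique of size 4), so at least 4 colors are needed.
4 colors suffice: color 1 → {B, C}; color 2 → {D, E, G}; color 3 → {A}; color 4 → {F}. Every edge joins two different colors.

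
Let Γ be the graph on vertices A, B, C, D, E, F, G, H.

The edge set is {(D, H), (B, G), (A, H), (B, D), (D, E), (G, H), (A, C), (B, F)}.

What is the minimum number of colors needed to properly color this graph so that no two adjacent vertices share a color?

A and C are adjacent, so at least 2 colors are needed.
One proper 2-coloring: A=2, B=1, C=1, D=2, E=1, F=2, G=2, H=1. No two adjacent vertices share a color.

2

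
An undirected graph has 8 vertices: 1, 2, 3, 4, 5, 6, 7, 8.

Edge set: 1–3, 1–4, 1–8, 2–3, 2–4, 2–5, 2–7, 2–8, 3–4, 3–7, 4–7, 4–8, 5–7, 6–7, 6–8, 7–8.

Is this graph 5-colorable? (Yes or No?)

Yes

The chromatic number is 4. 2, 3, 4, 7 are pairwise adjacent (a clique of size 4), so at least 4 colors are needed.
4 colors suffice: 1=red, 2=green, 3=yellow, 4=blue, 5=blue, 6=blue, 7=red, 8=yellow.
Since 5 ≥ 4, a proper 5-coloring certainly exists.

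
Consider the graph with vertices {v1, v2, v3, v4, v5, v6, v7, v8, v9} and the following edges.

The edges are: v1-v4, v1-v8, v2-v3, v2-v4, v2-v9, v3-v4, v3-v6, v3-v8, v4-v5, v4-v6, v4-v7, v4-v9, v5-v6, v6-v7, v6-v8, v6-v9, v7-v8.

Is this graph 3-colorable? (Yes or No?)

Yes

The chromatic number is 3. v6, v7, v8 form a triangle, so at least 3 colors are needed.
3 colors suffice: color red → {v4, v8}; color blue → {v1, v2, v6}; color green → {v3, v5, v7, v9}.
That is already a proper 3-coloring.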